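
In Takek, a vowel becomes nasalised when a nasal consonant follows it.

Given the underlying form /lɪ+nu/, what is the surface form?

/ɪ/ sits next to the nasal /n/ and is therefore nasalised to [ɪ̃].

[lɪ̃nu]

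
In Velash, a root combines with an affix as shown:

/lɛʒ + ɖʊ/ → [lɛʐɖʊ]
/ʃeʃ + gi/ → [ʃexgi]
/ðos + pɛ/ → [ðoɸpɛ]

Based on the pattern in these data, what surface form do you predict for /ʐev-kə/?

The data show regressive place assimilation: /ʒ/ → [ʐ] before /ɖ/; /ʃ/ → [x] before /g/; /s/ → [ɸ] before /p/. In each pair only place changes, matching the following consonant, while manner and voice stay constant.
/v/ is a voiced labiodental fricative. The following trigger /k/ is velar, so /v/ must become velar as well.
A voiced velar fricative is [ɣ], so the surface segment is [ɣ].

[ʐeɣkə]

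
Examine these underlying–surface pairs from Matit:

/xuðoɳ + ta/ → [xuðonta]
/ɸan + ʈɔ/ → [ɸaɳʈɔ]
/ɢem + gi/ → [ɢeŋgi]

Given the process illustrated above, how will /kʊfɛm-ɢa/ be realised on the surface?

The data show regressive place assimilation: /ɳ/ → [n] before /t/; /n/ → [ɳ] before /ʈ/; /m/ → [ŋ] before /g/. In each pair only place changes, matching the following consonant, while manner and voice stay constant.
The rule targets /m/ (voiced bilabial nasal), which sits before the trigger /ɢ/ (uvular).
Changing only its place to uvular gives [ɴ] — the voiced uvular nasal.

[kʊfɛɴɢa]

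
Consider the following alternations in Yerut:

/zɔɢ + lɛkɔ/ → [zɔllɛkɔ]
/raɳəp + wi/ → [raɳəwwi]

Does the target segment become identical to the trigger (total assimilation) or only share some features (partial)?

The segment that alternates is /ɢ/, which surfaces as [l] when adjacent to /l/.
The output [l] is identical to the trigger /l/ — every feature (place, manner, voicing) has been copied — so this is total assimilation.
The remaining alternation confirms this: /p/ → [w] before /w/ — in each case the output is a copy of the following consonant.

total assimilation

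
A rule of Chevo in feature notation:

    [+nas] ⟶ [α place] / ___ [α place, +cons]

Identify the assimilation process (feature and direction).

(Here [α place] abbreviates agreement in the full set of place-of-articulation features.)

regressive place assimilation

The rule copies the place features (abbreviated [place]) from the environment onto the target, so the assimilating feature is place.
Since the environment is written after the underscore, the trigger follows the target; the direction is regressive.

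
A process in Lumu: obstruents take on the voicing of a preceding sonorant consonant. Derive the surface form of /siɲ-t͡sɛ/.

[siɲd͡zɛ]

/t͡s/ is a voiceless alveolar affricate. The preceding trigger /ɲ/ is voiced, so /t͡s/ must become voiced as well.
The voiced alveolar affricate is [d͡z], so /t͡s/ → [d͡z].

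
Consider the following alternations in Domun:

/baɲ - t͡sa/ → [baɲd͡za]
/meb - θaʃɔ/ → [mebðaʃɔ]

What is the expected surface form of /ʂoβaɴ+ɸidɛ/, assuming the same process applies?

[ʂoβaɴβidɛ]

The data show progressive voicing assimilation: /t͡s/ → [d͡z] after /ɲ/; /θ/ → [ð] after /b/. In each pair only voicing changes, matching the preceding consonant, while place and manner stay constant.
/ɸ/ is a voiceless bilabial fricative. The preceding trigger /ɴ/ is voiced, so /ɸ/ must become voiced as well.
The voiced bilabial fricative is [β], so /ɸ/ → [β].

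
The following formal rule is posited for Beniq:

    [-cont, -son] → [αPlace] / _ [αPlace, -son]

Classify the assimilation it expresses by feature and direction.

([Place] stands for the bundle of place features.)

regressive place assimilation

The shared variable α links the value of the place features (abbreviated [Place]) on the target to the same value on the neighbouring segment, so place is the feature that assimilates.
Since the environment is written after the underscore, the trigger follows the target; the direction is regressive.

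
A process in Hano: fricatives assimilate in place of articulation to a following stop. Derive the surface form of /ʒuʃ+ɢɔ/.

[ʒuχɢɔ]

/ʃ/ is a voiceless postalveolar fricative. The following trigger /ɢ/ is uvular, so /ʃ/ must become uvular as well.
A voiceless uvular fricative is [χ], so the surface segment is [χ].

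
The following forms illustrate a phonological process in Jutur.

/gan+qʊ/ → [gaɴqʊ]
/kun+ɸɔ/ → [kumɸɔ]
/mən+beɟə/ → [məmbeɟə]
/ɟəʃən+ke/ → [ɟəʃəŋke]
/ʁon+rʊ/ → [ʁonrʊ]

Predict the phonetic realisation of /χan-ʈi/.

The data show regressive place assimilation: /n/ → [ɴ] before /q/; /n/ → [m] before /ɸ/; /n/ → [m] before /b/; /n/ → [ŋ] before /k/. In each pair only place changes, matching the following consonant, while manner and voice stay constant.
No alternation appears in [ʁonrʊ]: there the adjacent consonants already agree in place (/n/ and /r/ are both alveolar), so this form is consistent with the same rule.
The rule targets /n/ (voiced alveolar nasal), which sits before the trigger /ʈ/ (retroflex).
The voiced retroflex nasal is [ɳ], so /n/ → [ɳ].

[χaɳʈi]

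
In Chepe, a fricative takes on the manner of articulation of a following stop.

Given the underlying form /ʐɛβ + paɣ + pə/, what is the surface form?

[ʐɛbpagpə]

The rule targets /β/ (voiced bilabial fricative), which sits before the trigger /p/ (stop).
Changing only its manner to stop gives [b] — the voiced bilabial stop.
The same rule applies at the second boundary: /ɣ/ → [g] next to /p/.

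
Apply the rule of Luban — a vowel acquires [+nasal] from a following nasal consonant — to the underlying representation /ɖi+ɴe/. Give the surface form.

[ɖĩɴe]

The vowel /i/ is adjacent to the following nasal /ɴ/, so it acquires [+nasal] and surfaces as [ĩ].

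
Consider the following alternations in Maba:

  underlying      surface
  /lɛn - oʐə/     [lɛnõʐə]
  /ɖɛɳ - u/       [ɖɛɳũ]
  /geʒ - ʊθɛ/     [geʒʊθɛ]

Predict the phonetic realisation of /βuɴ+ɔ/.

[βuɴɔ̃]

The data show progressive nasality assimilation (vowel nasalisation): /o/ → [õ] after /n/; /u/ → [ũ] after /ɳ/ — a vowel is nasalised by an immediately preceding nasal consonant.
No change occurs in [geʒʊθɛ] because the vowel at the boundary is adjacent to an oral consonant, not a nasal (/ʊ/ next to /ʒ/).
/ɔ/ sits next to the nasal /ɴ/ and is therefore nasalised to [ɔ̃].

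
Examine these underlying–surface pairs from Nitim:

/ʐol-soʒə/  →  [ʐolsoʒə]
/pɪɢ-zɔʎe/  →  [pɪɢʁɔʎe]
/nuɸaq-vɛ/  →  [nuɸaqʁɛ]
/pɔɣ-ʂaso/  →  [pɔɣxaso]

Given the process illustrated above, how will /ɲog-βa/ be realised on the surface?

The data show progressive place assimilation: /z/ → [ʁ] after /ɢ/; /v/ → [ʁ] after /q/; /ʂ/ → [x] after /ɣ/. In each pair only place changes, matching the preceding consonant, while manner and voice stay constant.
Nothing changes in [ʐolsoʒə]: there the adjacent consonants already agree in place (/s/ and /l/ are both alveolar), so this form is consistent with the same rule.
The rule targets /β/ (voiced bilabial fricative), which sits after the trigger /g/ (velar).
The voiced velar fricative is [ɣ], so /β/ → [ɣ].

[ɲogɣa]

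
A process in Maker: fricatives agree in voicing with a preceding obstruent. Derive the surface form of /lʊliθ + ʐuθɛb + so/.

[lʊliθʂuθɛbzo]

/ʐ/ is a voiced retroflex fricative. The preceding trigger /θ/ is voiceless, so /ʐ/ must become voiceless as well.
A voiceless retroflex fricative is [ʂ], so the surface segment is [ʂ].
At the second juncture, /s/ likewise becomes [z] adjacent to /b/.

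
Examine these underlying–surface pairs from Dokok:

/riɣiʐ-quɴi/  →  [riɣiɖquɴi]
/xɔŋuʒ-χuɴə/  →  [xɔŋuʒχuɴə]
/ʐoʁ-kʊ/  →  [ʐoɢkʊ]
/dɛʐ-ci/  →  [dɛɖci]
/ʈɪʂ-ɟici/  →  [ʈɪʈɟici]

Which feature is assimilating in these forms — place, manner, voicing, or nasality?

The segment that alternates is /ʐ/, which surfaces as [ɖ] when adjacent to /q/.
The change fricative → stop matches the manner of the following /q/, identifying this as manner assimilation.
The same holds elsewhere in the data: /ʁ/ → [ɢ] before /k/ (fricative → stop, matching a stop); /ʐ/ → [ɖ] before /c/ (fricative → stop, matching a stop); /ʂ/ → [ʈ] before /ɟ/ (fricative → stop, matching a stop) — only manner changes, and always toward the following segment.
Nothing changes in [xɔŋuʒχuɴə]: there the adjacent consonants already agree in manner (/ʒ/ and /χ/ are both fricatives), so this form is consistent with the same rule.

manner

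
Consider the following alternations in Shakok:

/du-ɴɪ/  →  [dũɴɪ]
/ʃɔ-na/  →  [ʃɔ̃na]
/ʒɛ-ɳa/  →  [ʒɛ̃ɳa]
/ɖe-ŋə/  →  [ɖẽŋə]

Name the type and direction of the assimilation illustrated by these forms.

regressive nasality assimilation (vowel nasalisation)

The vowel /u/ surfaces as nasalised [ũ] next to the following nasal /ɴ/ — it has acquired the [+nasal] feature of its neighbour.
Likewise in the remaining data: /ɔ/ → [ɔ̃] before /n/; /ɛ/ → [ɛ̃] before /ɳ/; /e/ → [ẽ] before /ŋ/ — each time a vowel is nasalised next to a following nasal.
Because the conditioning nasal is to the right of the vowel that changes, the process is regressive (anticipatory).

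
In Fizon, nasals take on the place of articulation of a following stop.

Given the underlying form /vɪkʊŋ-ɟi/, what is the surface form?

[vɪkʊɲɟi]

The rule targets /ŋ/ (voiced velar nasal), which sits before the trigger /ɟ/ (palatal).
Changing only its place to palatal gives [ɲ] — the voiced palatal nasal.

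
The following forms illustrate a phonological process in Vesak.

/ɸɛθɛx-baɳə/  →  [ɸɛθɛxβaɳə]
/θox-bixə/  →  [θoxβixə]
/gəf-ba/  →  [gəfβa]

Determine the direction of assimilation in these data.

Underlying /b/ is realised as [β] next to /x/; /x/ itself does not change.
/b/ is a stop while /x/ is a fricative; the output [β] is a fricative, matching the trigger — so the feature that spreads is manner.
Checking the remaining alternation: /b/ → [β] after /f/ (stop → fricative, matching a fricative) — only manner changes, and always toward the preceding segment.
The trigger is the preceding segment, so the direction is progressive (perseverative).

progressive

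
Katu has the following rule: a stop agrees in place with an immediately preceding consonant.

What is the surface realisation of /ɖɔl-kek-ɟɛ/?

[ɖɔltekgɛ]

/k/ is a voiceless velar stop. The preceding trigger /l/ is alveolar, so /k/ must become alveolar as well.
The voiceless alveolar stop is [t], so /k/ → [t].
The same rule applies at the second boundary: /ɟ/ → [g] next to /k/.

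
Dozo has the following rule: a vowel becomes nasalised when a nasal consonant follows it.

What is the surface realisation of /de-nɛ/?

[dẽnɛ]

/e/ sits next to the nasal /n/ and is therefore nasalised to [ẽ].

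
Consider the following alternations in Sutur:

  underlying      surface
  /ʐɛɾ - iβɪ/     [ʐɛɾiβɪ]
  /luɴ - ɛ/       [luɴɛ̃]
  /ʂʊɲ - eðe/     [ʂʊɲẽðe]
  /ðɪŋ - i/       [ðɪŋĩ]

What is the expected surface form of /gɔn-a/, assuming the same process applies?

[gɔnã]

The data show progressive nasality assimilation (vowel nasalisation): /ɛ/ → [ɛ̃] after /ɴ/; /e/ → [ẽ] after /ɲ/; /i/ → [ĩ] after /ŋ/ — a vowel is nasalised by an immediately preceding nasal consonant.
No change occurs in [ʐɛɾiβɪ] because the vowel at the boundary is adjacent to an oral consonant, not a nasal (/i/ next to /ɾ/).
The vowel /a/ is adjacent to the preceding nasal /n/, so it acquires [+nasal] and surfaces as [ã].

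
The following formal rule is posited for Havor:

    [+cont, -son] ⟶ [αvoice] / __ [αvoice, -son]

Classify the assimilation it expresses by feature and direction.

regressive voicing assimilation

The rule copies [voice] from the environment onto the target, so the assimilating feature is voicing.
Since the environment is written after the underscore, the trigger follows the target; the direction is regressive.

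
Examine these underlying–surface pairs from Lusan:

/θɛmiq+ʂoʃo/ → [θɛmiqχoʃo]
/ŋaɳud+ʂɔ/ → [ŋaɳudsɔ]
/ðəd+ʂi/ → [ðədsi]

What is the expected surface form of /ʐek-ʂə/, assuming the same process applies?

The data show progressive place assimilation: /ʂ/ → [χ] after /q/; /ʂ/ → [s] after /d/. In each pair only place changes, matching the preceding consonant, while manner and voice stay constant.
/ʂ/ is a voiceless retroflex fricative. The preceding trigger /k/ is velar, so /ʂ/ must become velar as well.
A voiceless velar fricative is [x], so the surface segment is [x].

[ʐekxə]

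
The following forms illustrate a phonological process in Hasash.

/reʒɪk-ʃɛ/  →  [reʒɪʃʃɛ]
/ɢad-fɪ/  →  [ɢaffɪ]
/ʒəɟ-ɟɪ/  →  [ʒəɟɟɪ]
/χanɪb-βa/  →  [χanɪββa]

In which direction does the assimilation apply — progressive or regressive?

regressive

Underlying /k/ is realised as [ʃ] next to /ʃ/; /ʃ/ itself does not change.
The output [ʃ] is identical to the trigger /ʃ/ — every feature (place, manner, voicing) has been copied — so this is total assimilation.
The other forms behave the same way: /d/ → [f] before /f/; /b/ → [β] before /β/ — in each case the output is a copy of the following consonant.
In [ʒəɟɟɪ] the two consonants at the boundary are already identical (/ɟ/ + /ɟ/), so the rule applies vacuously and nothing changes.
The trigger is the following segment, so the direction is regressive (anticipatory).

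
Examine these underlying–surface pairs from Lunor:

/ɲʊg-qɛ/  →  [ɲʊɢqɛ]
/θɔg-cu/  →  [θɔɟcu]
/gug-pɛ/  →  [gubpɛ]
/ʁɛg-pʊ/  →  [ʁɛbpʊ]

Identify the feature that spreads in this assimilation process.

place

Underlying /g/ is realised as [ɢ] next to /q/; /q/ itself does not change.
/g/ is velar while /q/ is uvular; the output [ɢ] is uvular, matching the trigger — so the feature that spreads is place.
The other alternating forms pattern the same way: /g/ → [ɟ] before /c/ (velar → palatal, matching palatal); /g/ → [b] before /p/ (velar → bilabial, matching bilabial) — only place changes, and always toward the following segment.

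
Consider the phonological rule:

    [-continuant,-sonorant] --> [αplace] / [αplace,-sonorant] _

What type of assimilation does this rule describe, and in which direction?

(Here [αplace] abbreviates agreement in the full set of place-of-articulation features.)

The shared variable α links the value of the place features (abbreviated [place]) on the target to the same value on the neighbouring segment, so place is the feature that assimilates.
The conditioning segment sits to the left of the focus bar, meaning the trigger precedes the segment that changes — progressive assimilation.

progressive place assimilation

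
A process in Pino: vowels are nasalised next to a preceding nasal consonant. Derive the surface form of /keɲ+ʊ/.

The vowel /ʊ/ is adjacent to the preceding nasal /ɲ/, so it acquires [+nasal] and surfaces as [ʊ̃].

[keɲʊ̃]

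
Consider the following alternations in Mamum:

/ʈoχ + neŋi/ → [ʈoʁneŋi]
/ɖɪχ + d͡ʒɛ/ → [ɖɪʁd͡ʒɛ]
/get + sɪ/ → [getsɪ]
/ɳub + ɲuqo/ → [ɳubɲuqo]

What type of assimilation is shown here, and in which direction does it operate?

regressive voicing assimilation

Underlying /χ/ is realised as [ʁ] next to /n/; /n/ itself does not change.
/χ/ is voiceless while /n/ is voiced; the output [ʁ] is voiced, matching the trigger — so the feature that spreads is voicing.
Place and manner are unchanged, so the assimilation is partial, not total.
The same holds elsewhere in the data: /χ/ → [ʁ] before /d͡ʒ/ (voiceless → voiced, matching voiced) — only voicing changes, and always toward the following segment.
No alternation appears in [getsɪ], [ɳubɲuqo]: there the adjacent consonants already agree in voicing (/t/ and /s/ are both voiceless; /b/ and /ɲ/ are both voiced), so these forms are consistent with the same rule.
Since the segment that changes precedes the conditioning segment, the assimilation is regressive.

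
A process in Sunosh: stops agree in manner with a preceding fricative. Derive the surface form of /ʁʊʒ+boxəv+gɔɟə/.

[ʁʊʒβoxəvɣɔɟə]

/b/ is a voiced bilabial stop. The preceding trigger /ʒ/ is a fricative, so /b/ must become a fricative as well.
The voiced bilabial fricative is [β], so /b/ → [β].
The same rule applies at the second boundary: /g/ → [ɣ] next to /v/.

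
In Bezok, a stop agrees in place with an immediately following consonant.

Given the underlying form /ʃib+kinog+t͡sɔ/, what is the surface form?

/b/ is a voiced bilabial stop. The following trigger /k/ is velar, so /b/ must become velar as well.
The voiced velar stop is [g], so /b/ → [g].
At the second juncture, /g/ likewise becomes [d] adjacent to /t͡s/.

[ʃigkinodt͡sɔ]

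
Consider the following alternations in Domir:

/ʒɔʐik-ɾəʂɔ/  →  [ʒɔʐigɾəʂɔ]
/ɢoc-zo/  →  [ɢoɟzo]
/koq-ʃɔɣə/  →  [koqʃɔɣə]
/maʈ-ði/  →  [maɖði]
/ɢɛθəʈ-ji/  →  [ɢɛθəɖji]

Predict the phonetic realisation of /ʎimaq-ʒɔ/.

[ʎimaɢʒɔ]

The data show regressive voicing assimilation: /k/ → [g] before /ɾ/; /c/ → [ɟ] before /z/; /ʈ/ → [ɖ] before /ð/; /ʈ/ → [ɖ] before /j/. In each pair only voicing changes, matching the following consonant, while place and manner stay constant.
No alternation appears in [koqʃɔɣə]: there the adjacent consonants already agree in voicing (/q/ and /ʃ/ are both voiceless), so this form is consistent with the same rule.
/q/ is a voiceless uvular stop. The following trigger /ʒ/ is voiced, so /q/ must become voiced as well.
A voiced uvular stop is [ɢ], so the surface segment is [ɢ].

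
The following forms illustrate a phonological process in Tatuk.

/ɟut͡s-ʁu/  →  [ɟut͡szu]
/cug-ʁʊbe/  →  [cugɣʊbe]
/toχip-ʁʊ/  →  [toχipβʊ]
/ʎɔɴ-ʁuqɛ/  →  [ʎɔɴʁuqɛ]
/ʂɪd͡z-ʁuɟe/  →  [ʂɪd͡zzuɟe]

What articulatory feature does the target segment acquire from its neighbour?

Underlying /ʁ/ is realised as [z] next to /t͡s/; /t͡s/ itself does not change.
The change uvular → alveolar matches the place of the preceding /t͡s/, identifying this as place assimilation.
The same holds elsewhere in the data: /ʁ/ → [ɣ] after /g/ (uvular → velar, matching velar); /ʁ/ → [β] after /p/ (uvular → bilabial, matching bilabial); /ʁ/ → [z] after /d͡z/ (uvular → alveolar, matching alveolar) — only place changes, and always toward the preceding segment.
No alternation appears in [ʎɔɴʁuqɛ]: there the adjacent consonants already agree in place (/ʁ/ and /ɴ/ are both uvular), so this form is consistent with the same rule.

place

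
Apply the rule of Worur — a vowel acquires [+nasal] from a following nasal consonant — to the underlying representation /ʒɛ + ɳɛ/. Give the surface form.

The vowel /ɛ/ is adjacent to the following nasal /ɳ/, so it acquires [+nasal] and surfaces as [ɛ̃].

[ʒɛ̃ɳɛ]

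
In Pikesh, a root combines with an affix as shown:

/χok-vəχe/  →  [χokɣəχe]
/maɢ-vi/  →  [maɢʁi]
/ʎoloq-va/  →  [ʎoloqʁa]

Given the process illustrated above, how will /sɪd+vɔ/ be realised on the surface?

[sɪdzɔ]

The data show progressive place assimilation: /v/ → [ɣ] after /k/; /v/ → [ʁ] after /ɢ/; /v/ → [ʁ] after /q/. In each pair only place changes, matching the preceding consonant, while manner and voice stay constant.
The rule targets /v/ (voiced labiodental fricative), which sits after the trigger /d/ (alveolar).
The voiced alveolar fricative is [z], so /v/ → [z].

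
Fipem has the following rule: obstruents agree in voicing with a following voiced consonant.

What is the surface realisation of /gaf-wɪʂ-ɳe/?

/f/ is a voiceless labiodental fricative. The following trigger /w/ is voiced, so /f/ must become voiced as well.
A voiced labiodental fricative is [v], so the surface segment is [v].
At the second juncture, /ʂ/ likewise becomes [ʐ] adjacent to /ɳ/.

[gavwɪʐɳe]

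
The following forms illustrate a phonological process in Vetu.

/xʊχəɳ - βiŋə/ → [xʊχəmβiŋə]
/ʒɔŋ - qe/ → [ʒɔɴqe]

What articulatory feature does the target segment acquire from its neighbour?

Underlying /ɳ/ is realised as [m] next to /β/; /β/ itself does not change.
/ɳ/ is retroflex while /β/ is bilabial; the output [m] is bilabial, matching the trigger — so the feature that spreads is place.
Checking the remaining alternation: /ŋ/ → [ɴ] before /q/ (velar → uvular, matching uvular) — only place changes, and always toward the following segment.

place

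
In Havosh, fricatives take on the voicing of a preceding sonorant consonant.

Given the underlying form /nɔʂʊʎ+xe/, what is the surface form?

[nɔʂʊʎɣe]

/x/ is a voiceless velar fricative. The preceding trigger /ʎ/ is voiced, so /x/ must become voiced as well.
Changing only its voicing to voiced gives [ɣ] — the voiced velar fricative.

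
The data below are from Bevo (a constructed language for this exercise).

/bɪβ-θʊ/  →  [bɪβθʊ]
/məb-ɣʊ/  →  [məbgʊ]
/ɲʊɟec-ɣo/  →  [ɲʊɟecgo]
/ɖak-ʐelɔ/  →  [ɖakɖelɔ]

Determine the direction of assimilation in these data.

The segment that alternates is /ɣ/, which surfaces as [g] when adjacent to /b/.
The change fricative → stop matches the manner of the preceding /b/, identifying this as manner assimilation.
The same holds elsewhere in the data: /ɣ/ → [g] after /c/ (fricative → stop, matching a stop); /ʐ/ → [ɖ] after /k/ (fricative → stop, matching a stop) — only manner changes, and always toward the preceding segment.
No alternation appears in [bɪβθʊ]: there the adjacent consonants already agree in manner (/θ/ and /β/ are both fricatives), so this form is consistent with the same rule.
The trigger is the preceding segment, so the direction is progressive (perseverative).

progressive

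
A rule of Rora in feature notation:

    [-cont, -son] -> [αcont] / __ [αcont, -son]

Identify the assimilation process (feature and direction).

regressive manner assimilation

The shared variable α links the value of [cont] on the target to that of the neighbouring obstruent. [cont] distinguishes stops from fricatives — a manner-of-articulation feature — so this is manner assimilation.
The conditioning segment sits to the right of the focus bar, meaning the trigger follows the segment that changes — regressive assimilation.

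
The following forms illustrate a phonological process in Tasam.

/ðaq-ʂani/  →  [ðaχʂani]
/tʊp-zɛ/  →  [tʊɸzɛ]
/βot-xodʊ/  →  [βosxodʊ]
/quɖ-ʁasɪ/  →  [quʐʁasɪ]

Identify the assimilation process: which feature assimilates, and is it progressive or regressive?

Comparing underlying and surface forms, /q/ → [χ] is the alternation; the neighbouring /ʂ/ is constant.
The change stop → fricative matches the manner of the following /ʂ/, identifying this as manner assimilation.
Place and voice are unchanged, so the assimilation is partial, not total.
The other alternating forms pattern the same way: /p/ → [ɸ] before /z/ (stop → fricative, matching a fricative); /t/ → [s] before /x/ (stop → fricative, matching a fricative); /ɖ/ → [ʐ] before /ʁ/ (stop → fricative, matching a fricative) — only manner changes, and always toward the following segment.
The trigger is the following segment, so the direction is regressive (anticipatory).

regressive manner assimilation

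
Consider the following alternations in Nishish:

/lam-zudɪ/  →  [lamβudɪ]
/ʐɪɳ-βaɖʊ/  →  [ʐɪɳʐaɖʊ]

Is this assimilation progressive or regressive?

progressive

Underlying /z/ is realised as [β] next to /m/; /m/ itself does not change.
The change alveolar → bilabial matches the place of the preceding /m/, identifying this as place assimilation.
Checking the remaining alternation: /β/ → [ʐ] after /ɳ/ (bilabial → retroflex, matching retroflex) — only place changes, and always toward the preceding segment.
Since the segment that changes follows the conditioning segment, the assimilation is progressive.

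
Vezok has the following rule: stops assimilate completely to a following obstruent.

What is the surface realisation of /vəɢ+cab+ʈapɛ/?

[vəccaʈʈapɛ]

/ɢ/ is the segment targeted by the rule; it sits immediately before /c/, so it assimilates completely and surfaces as [c].
The same rule applies at the second boundary: /b/ → [ʈ] next to /ʈ/.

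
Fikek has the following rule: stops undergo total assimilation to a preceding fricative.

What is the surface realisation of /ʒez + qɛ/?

[ʒezzɛ]

/q/ is the segment targeted by the rule; it sits immediately after /z/, so it assimilates completely and surfaces as [z].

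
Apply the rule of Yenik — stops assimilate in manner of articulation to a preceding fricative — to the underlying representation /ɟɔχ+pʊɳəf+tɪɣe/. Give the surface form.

/p/ is a voiceless bilabial stop. The preceding trigger /χ/ is a fricative, so /p/ must become a fricative as well.
Changing only its manner to fricative gives [ɸ] — the voiceless bilabial fricative.
At the second juncture, /t/ likewise becomes [s] adjacent to /f/.

[ɟɔχɸʊɳəfsɪɣe]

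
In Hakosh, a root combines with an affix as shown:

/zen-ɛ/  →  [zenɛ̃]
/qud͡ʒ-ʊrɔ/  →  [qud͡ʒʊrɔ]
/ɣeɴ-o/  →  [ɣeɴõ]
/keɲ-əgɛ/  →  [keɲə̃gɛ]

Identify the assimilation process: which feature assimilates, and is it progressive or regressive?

The vowel /ɛ/ surfaces as nasalised [ɛ̃] next to the preceding nasal /n/ — it has acquired the [+nasal] feature of its neighbour.
The other forms show the same pattern: /o/ → [õ] after /ɴ/; /ə/ → [ə̃] after /ɲ/ — each time a vowel is nasalised next to a preceding nasal.
No change occurs in [qud͡ʒʊrɔ] because the vowel at the boundary is adjacent to an oral consonant, not a nasal (/ʊ/ next to /d͡ʒ/).
Because the conditioning nasal is to the left of the vowel that changes, the process is progressive (perseverative).

progressive nasality assimilation (vowel nasalisation)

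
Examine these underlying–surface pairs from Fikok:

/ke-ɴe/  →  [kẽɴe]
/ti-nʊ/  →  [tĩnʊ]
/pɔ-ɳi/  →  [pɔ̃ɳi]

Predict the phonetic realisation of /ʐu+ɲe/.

[ʐũɲe]

The data show regressive nasality assimilation (vowel nasalisation): /e/ → [ẽ] before /ɴ/; /i/ → [ĩ] before /n/; /ɔ/ → [ɔ̃] before /ɳ/ — a vowel is nasalised by an immediately following nasal consonant.
The vowel /u/ is adjacent to the following nasal /ɲ/, so it acquires [+nasal] and surfaces as [ũ].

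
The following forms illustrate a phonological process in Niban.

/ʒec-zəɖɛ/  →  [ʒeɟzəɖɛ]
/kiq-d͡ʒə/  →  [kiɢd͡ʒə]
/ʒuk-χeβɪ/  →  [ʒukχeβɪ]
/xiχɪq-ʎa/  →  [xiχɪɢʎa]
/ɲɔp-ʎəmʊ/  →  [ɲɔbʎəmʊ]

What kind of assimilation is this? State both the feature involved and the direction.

The segment that alternates is /c/, which surfaces as [ɟ] when adjacent to /z/.
The change voiceless → voiced matches the voicing of the following /z/, identifying this as voicing assimilation.
Place and manner are unchanged, so the assimilation is partial, not total.
The other alternating forms pattern the same way: /q/ → [ɢ] before /d͡ʒ/ (voiceless → voiced, matching voiced); /q/ → [ɢ] before /ʎ/ (voiceless → voiced, matching voiced); /p/ → [b] before /ʎ/ (voiceless → voiced, matching voiced) — only voicing changes, and always toward the following segment.
Nothing changes in [ʒukχeβɪ]: there the adjacent consonants already agree in voicing (/k/ and /χ/ are both voiceless), so this form is consistent with the same rule.
The trigger is the following segment, so the direction is regressive (anticipatory).

regressive voicing assimilation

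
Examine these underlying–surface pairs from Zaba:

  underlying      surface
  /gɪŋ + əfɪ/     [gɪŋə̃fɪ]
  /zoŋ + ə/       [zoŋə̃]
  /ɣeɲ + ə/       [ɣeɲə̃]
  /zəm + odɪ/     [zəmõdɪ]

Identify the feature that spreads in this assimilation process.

The vowel /ə/ surfaces as nasalised [ə̃] next to the preceding nasal /ŋ/ — it has acquired the [+nasal] feature of its neighbour.
The other forms show the same pattern: /ə/ → [ə̃] after /ɲ/; /o/ → [õ] after /m/ — each time a vowel is nasalised next to a preceding nasal.

nasality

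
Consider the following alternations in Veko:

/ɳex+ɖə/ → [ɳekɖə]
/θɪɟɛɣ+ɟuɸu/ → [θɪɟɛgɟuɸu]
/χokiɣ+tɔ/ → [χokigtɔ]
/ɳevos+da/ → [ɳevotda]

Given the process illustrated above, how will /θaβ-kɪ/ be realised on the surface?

[θabkɪ]

The data show regressive manner assimilation: /x/ → [k] before /ɖ/; /ɣ/ → [g] before /ɟ/; /ɣ/ → [g] before /t/; /s/ → [t] before /d/. In each pair only manner changes, matching the following consonant, while place and voice stay constant.
/β/ is a voiced bilabial fricative. The following trigger /k/ is a stop, so /β/ must become a stop as well.
A voiced bilabial stop is [b], so the surface segment is [b].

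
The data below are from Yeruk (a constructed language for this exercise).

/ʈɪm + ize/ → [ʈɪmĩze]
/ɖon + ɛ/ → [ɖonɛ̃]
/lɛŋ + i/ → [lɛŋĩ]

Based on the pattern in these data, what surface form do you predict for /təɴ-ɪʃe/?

[təɴɪ̃ʃe]

The data show progressive nasality assimilation (vowel nasalisation): /i/ → [ĩ] after /m/; /ɛ/ → [ɛ̃] after /n/; /i/ → [ĩ] after /ŋ/ — a vowel is nasalised by an immediately preceding nasal consonant.
/ɪ/ sits next to the nasal /ɴ/ and is therefore nasalised to [ɪ̃].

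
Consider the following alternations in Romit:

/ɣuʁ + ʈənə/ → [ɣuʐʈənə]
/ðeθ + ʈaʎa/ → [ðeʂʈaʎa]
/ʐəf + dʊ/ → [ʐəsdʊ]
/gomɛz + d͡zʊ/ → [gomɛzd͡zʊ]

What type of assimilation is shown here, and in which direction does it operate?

regressive place assimilation

The segment that alternates is /ʁ/, which surfaces as [ʐ] when adjacent to /ʈ/.
/ʁ/ is uvular while /ʈ/ is retroflex; the output [ʐ] is retroflex, matching the trigger — so the feature that spreads is place.
Manner and voice are unchanged, so the assimilation is partial, not total.
Checking the remaining alternations: /θ/ → [ʂ] before /ʈ/ (dental → retroflex, matching retroflex); /f/ → [s] before /d/ (labiodental → alveolar, matching alveolar) — only place changes, and always toward the following segment.
Nothing changes in [gomɛzd͡zʊ]: there the adjacent consonants already agree in place (/z/ and /d͡z/ are both alveolar), so this form is consistent with the same rule.
The trigger is the following segment, so the direction is regressive (anticipatory).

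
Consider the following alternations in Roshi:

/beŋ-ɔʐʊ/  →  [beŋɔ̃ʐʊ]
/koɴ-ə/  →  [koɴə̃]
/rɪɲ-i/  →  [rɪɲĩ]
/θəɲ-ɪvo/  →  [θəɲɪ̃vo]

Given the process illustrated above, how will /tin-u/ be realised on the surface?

The data show progressive nasality assimilation (vowel nasalisation): /ɔ/ → [ɔ̃] after /ŋ/; /ə/ → [ə̃] after /ɴ/; /i/ → [ĩ] after /ɲ/; /ɪ/ → [ɪ̃] after /ɲ/ — a vowel is nasalised by an immediately preceding nasal consonant.
/u/ sits next to the nasal /n/ and is therefore nasalised to [ũ].

[tinũ]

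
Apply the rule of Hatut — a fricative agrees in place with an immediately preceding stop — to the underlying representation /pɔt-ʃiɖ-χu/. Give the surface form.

/ʃ/ is a voiceless postalveolar fricative. The preceding trigger /t/ is alveolar, so /ʃ/ must become alveolar as well.
A voiceless alveolar fricative is [s], so the surface segment is [s].
At the second juncture, /χ/ likewise becomes [ʂ] adjacent to /ɖ/.

[pɔtsiɖʂu]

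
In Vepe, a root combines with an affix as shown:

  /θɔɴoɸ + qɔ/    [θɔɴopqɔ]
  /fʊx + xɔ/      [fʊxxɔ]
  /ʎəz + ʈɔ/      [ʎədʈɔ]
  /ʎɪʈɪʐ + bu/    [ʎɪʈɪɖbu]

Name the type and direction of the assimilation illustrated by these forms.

The segment that alternates is /ɸ/, which surfaces as [p] when adjacent to /q/.
The change fricative → stop matches the manner of the following /q/, identifying this as manner assimilation.
Place and voice are unchanged, so the assimilation is partial, not total.
The other alternating forms pattern the same way: /z/ → [d] before /ʈ/ (fricative → stop, matching a stop); /ʐ/ → [ɖ] before /b/ (fricative → stop, matching a stop) — only manner changes, and always toward the following segment.
No alternation appears in [fʊxxɔ]: there the adjacent consonants already agree in manner (/x/ and /x/ are both fricatives), so this form is consistent with the same rule.
Since the segment that changes precedes the conditioning segment, the assimilation is regressive.

regressive manner assimilation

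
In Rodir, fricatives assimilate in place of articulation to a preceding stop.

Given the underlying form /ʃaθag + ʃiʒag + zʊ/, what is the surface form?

[ʃaθagxiʒagɣʊ]

/ʃ/ is a voiceless postalveolar fricative. The preceding trigger /g/ is velar, so /ʃ/ must become velar as well.
The voiceless velar fricative is [x], so /ʃ/ → [x].
At the second juncture, /z/ likewise becomes [ɣ] adjacent to /g/.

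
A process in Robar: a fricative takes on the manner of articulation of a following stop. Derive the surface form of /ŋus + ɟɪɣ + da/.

[ŋutɟɪgda]

/s/ is a voiceless alveolar fricative. The following trigger /ɟ/ is a stop, so /s/ must become a stop as well.
A voiceless alveolar stop is [t], so the surface segment is [t].
The same rule applies at the second boundary: /ɣ/ → [g] next to /d/.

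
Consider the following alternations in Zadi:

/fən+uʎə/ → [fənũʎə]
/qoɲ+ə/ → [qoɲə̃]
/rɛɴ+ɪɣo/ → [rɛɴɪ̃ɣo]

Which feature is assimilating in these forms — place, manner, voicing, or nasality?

The vowel /u/ surfaces as nasalised [ũ] next to the preceding nasal /n/ — it has acquired the [+nasal] feature of its neighbour.
The other forms show the same pattern: /ə/ → [ə̃] after /ɲ/; /ɪ/ → [ɪ̃] after /ɴ/ — each time a vowel is nasalised next to a preceding nasal.

nasality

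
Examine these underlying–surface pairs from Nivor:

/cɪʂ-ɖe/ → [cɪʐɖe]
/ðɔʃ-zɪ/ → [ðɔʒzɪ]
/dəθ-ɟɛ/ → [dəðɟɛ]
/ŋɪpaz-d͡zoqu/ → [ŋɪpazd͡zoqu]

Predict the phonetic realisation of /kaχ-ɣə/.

[kaʁɣə]

The data show regressive voicing assimilation: /ʂ/ → [ʐ] before /ɖ/; /ʃ/ → [ʒ] before /z/; /θ/ → [ð] before /ɟ/. In each pair only voicing changes, matching the following consonant, while place and manner stay constant.
Nothing changes in [ŋɪpazd͡zoqu]: there the adjacent consonants already agree in voicing (/z/ and /d͡z/ are both voiced), so this form is consistent with the same rule.
The rule targets /χ/ (voiceless uvular fricative), which sits before the trigger /ɣ/ (voiced).
A voiced uvular fricative is [ʁ], so the surface segment is [ʁ].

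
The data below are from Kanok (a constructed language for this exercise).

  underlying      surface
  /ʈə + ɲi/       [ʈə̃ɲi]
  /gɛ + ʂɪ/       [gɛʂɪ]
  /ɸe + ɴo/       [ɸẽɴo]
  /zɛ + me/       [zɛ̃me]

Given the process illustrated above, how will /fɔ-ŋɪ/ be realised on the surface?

[fɔ̃ŋɪ]

The data show regressive nasality assimilation (vowel nasalisation): /ə/ → [ə̃] before /ɲ/; /e/ → [ẽ] before /ɴ/; /ɛ/ → [ɛ̃] before /m/ — a vowel is nasalised by an immediately following nasal consonant.
No change occurs in [gɛʂɪ] because the vowel at the boundary is adjacent to an oral consonant, not a nasal (/ɛ/ next to /ʂ/).
/ɔ/ sits next to the nasal /ŋ/ and is therefore nasalised to [ɔ̃].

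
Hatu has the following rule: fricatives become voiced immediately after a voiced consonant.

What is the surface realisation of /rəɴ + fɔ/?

/f/ is a voiceless labiodental fricative. The preceding trigger /ɴ/ is voiced, so /f/ must become voiced as well.
Changing only its voicing to voiced gives [v] — the voiced labiodental fricative.

[rəɴvɔ]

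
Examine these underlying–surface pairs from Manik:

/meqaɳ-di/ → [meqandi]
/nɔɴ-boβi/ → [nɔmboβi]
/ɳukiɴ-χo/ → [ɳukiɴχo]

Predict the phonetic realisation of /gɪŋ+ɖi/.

[gɪɳɖi]

The data show regressive place assimilation: /ɳ/ → [n] before /d/; /ɴ/ → [m] before /b/. In each pair only place changes, matching the following consonant, while manner and voice stay constant.
Nothing changes in [ɳukiɴχo]: there the adjacent consonants already agree in place (/ɴ/ and /χ/ are both uvular), so this form is consistent with the same rule.
/ŋ/ is a voiced velar nasal. The following trigger /ɖ/ is retroflex, so /ŋ/ must become retroflex as well.
A voiced retroflex nasal is [ɳ], so the surface segment is [ɳ].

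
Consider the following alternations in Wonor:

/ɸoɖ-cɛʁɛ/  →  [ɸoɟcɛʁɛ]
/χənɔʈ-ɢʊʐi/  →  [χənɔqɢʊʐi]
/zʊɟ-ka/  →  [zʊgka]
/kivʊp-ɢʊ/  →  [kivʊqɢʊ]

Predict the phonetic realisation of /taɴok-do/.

[taɴotdo]

The data show regressive place assimilation: /ɖ/ → [ɟ] before /c/; /ʈ/ → [q] before /ɢ/; /ɟ/ → [g] before /k/; /p/ → [q] before /ɢ/. In each pair only place changes, matching the following consonant, while manner and voice stay constant.
The rule targets /k/ (voiceless velar stop), which sits before the trigger /d/ (alveolar).
The voiceless alveolar stop is [t], so /k/ → [t].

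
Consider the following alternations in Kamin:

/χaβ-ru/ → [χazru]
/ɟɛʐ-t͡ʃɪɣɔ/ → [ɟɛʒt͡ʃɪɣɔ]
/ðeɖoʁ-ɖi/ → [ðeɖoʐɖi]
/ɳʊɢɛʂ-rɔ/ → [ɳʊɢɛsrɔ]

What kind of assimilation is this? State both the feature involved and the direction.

The segment that alternates is /β/, which surfaces as [z] when adjacent to /r/.
/β/ is bilabial while /r/ is alveolar; the output [z] is alveolar, matching the trigger — so the feature that spreads is place.
Manner and voice are unchanged, so the assimilation is partial, not total.
The same holds elsewhere in the data: /ʐ/ → [ʒ] before /t͡ʃ/ (retroflex → postalveolar, matching postalveolar); /ʁ/ → [ʐ] before /ɖ/ (uvular → retroflex, matching retroflex); /ʂ/ → [s] before /r/ (retroflex → alveolar, matching alveolar) — only place changes, and always toward the following segment.
The trigger is the following segment, so the direction is regressive (anticipatory).

regressive place assimilation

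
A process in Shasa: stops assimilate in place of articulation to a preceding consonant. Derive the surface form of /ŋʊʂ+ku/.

The rule targets /k/ (voiceless velar stop), which sits after the trigger /ʂ/ (retroflex).
The voiceless retroflex stop is [ʈ], so /k/ → [ʈ].

[ŋʊʂʈu]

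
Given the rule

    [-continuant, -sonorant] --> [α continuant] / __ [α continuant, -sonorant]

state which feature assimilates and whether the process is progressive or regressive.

The shared variable α links the value of [continuant] on the target to that of the neighbouring obstruent. [continuant] distinguishes stops from fricatives — a manner-of-articulation feature — so this is manner assimilation.
Since the environment is written after the underscore, the trigger follows the target; the direction is regressive.

regressive manner assimilation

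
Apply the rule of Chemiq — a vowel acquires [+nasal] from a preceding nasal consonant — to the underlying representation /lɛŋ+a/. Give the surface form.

[lɛŋã]

/a/ sits next to the nasal /ŋ/ and is therefore nasalised to [ã].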